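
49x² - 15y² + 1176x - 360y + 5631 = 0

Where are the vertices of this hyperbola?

Group the x- and y-terms: 49(x² + 24x) -15(y² + 24y) = -5631
Complete the square in x and y: 49(x + 12)² -15(y + 12)² = -5631 + 7056 - 2160 = -735
Divide by -735: (y + 12)²/49 - (x + 12)²/15 = 1
Hyperbola, center (-12, -12), transverse axis vertical; a² = 49, b² = 15.
a = 7. Vertices at (h, k ± a).

(-12, -19) and (-12, -5)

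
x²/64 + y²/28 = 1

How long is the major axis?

16

Center (0, 0). The larger denominator 64 sits under the x-term, so the major axis is horizontal; a² = 64, b² = 28.
a² = 64 so a = 8; the major axis has length 2a = 16.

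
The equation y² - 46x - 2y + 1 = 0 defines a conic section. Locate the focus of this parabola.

Only y is squared. Complete the square in y: (y - 1)² = 46x.
Vertex (0, 1); 4p = 46 so p = 23/2. Opens right.
Focus is p units from the vertex along the axis: (h + p, k).

(23/2, 1)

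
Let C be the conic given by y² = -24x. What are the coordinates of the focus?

Vertex (0, 0); 4p = -24 so p = -6. Opens left.
Focus is p units from the vertex along the axis: (h + p, k).

(-6, 0)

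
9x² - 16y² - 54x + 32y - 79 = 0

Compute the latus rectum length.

Group the x- and y-terms: 9(x² - 6x) -16(y² - 2y) = 79
Completing the square gives 9(x - 3)² -16(y - 1)² = 79 + 81 - 16 = 144.
Dividing both sides by 144: (x - 3)²/16 - (y - 1)²/9 = 1
Hyperbola, center (3, 1), transverse axis horizontal; a² = 16, b² = 9.
Latus rectum length = 2b²/a = 2·9/4 = 9/2.

9/2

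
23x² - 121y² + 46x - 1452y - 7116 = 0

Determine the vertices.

(-12, -6) and (10, -6)

Collect terms: 23(x² + 2x) -121(y² + 12y) = 7116
Complete the square in x and y: 23(x + 1)² -121(y + 6)² = 7116 + 23 - 4356 = 2783
Divide by 2783: (x + 1)²/121 - (y + 6)²/23 = 1
Hyperbola, center (-1, -6), transverse axis horizontal; a² = 121, b² = 23.
a = 11. Vertices at (h ± a, k).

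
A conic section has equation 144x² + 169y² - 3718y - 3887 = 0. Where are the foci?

Rearranging, 144x² + 169(y² - 22y) = 3887.
144x² + 169(y - 11)² = 3887 + 0 + 20449 = 24336
Divide by 24336: x²/169 + (y - 11)²/144 = 1
Ellipse, center (0, 11), major axis horizontal; a² = 169, b² = 144.
c² = a² - b² = 169 - 144 = 25, so c = 5.
Foci lie on the horizontal axis through the center: (h ± c, k).

(-5, 11) and (5, 11)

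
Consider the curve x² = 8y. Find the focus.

Vertex (0, 0); 4p = 8 so p = 2. Opens up.
Focus is p units from the vertex along the axis: (h, k + p).

(0, 2)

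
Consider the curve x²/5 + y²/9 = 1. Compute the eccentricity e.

Center (0, 0). The larger denominator 9 sits under the y-term, so the major axis is vertical; a² = 9, b² = 5.
c² = a² - b² = 4, so c = 2.
e = c/a = 2/3.

e = 2/3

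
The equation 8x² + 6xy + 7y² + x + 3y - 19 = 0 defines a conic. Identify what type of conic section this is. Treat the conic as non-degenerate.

A = 8, B = 6, C = 7.
Discriminant B² − 4AC = 6² − 4·8·7 = -188.
B² − 4AC < 0 ⇒ ellipse.

ellipse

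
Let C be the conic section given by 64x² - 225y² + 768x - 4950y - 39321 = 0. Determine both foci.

(-23, -11) and (11, -11)

Group the x- and y-terms: 64(x² + 12x) -225(y² + 22y) = 39321
Complete the square: 64(x + 6)² -225(y + 11)² = 39321 + 2304 - 27225 = 14400
Divide by 14400: (x + 6)²/225 - (y + 11)²/64 = 1
Hyperbola, center (-6, -11), transverse axis horizontal; a² = 225, b² = 64.
c² = a² + b² = 225 + 64 = 289, so c = 17.
Foci lie on the horizontal axis through the center: (h ± c, k).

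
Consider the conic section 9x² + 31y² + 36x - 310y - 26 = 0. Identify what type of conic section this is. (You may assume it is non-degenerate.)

ellipse

No xy term. Coefficients of x² and y² are A = 9, C = 31.
A and C have the same sign but A ≠ C ⇒ ellipse.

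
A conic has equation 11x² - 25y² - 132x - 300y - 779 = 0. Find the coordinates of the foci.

Group: 11(x² - 12x) -25(y² + 12y) = 779
Complete the square: 11(x - 6)² -25(y + 6)² = 779 + 396 - 900 = 275
Divide through by 275 to get (x - 6)²/25 - (y + 6)²/11 = 1.
Hyperbola, center (6, -6), transverse axis horizontal; a² = 25, b² = 11.
c² = a² + b² = 25 + 11 = 36, so c = 6.
Foci lie on the horizontal axis through the center: (h ± c, k).

(0, -6) and (12, -6)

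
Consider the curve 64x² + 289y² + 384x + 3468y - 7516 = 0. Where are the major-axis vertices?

(-20, -6) and (14, -6)

Group the x- and y-terms: 64(x² + 6x) + 289(y² + 12y) = 7516
Complete the square in x and y: 64(x + 3)² + 289(y + 6)² = 7516 + 576 + 10404 = 18496
Divide through by 18496 to get (x + 3)²/289 + (y + 6)²/64 = 1.
Ellipse, center (-3, -6), major axis horizontal; a² = 289, b² = 64.
a = 17. Vertices at (h ± a, k).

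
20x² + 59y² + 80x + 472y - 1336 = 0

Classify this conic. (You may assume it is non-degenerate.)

ellipse

No xy term. Coefficients of x² and y² are A = 20, C = 59.
A and C have the same sign but A ≠ C ⇒ ellipse.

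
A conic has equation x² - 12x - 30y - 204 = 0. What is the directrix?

Only x is squared. Complete the square in x: (x - 6)² = 30(y + 8).
Vertex (6, -8); 4p = 30 so p = 15/2. Opens up.
Directrix is the horizontal line y = k − p = -8 − (15/2) = -31/2.

y = -31/2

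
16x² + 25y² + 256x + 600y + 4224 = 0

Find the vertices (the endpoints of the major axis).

(-13, -12) and (-3, -12)

Group: 16(x² + 16x) + 25(y² + 24y) = -4224
Complete the square in x and y: 16(x + 8)² + 25(y + 12)² = -4224 + 1024 + 3600 = 400
Divide by 400: (x + 8)²/25 + (y + 12)²/16 = 1
Ellipse, center (-8, -12), major axis horizontal; a² = 25, b² = 16.
a = 5. Vertices at (h ± a, k).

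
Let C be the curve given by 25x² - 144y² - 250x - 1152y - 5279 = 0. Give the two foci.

(-8, -4) and (18, -4)

Collect terms: 25(x² - 10x) -144(y² + 8y) = 5279
Completing the square gives 25(x - 5)² -144(y + 4)² = 5279 + 625 - 2304 = 3600.
Divide by 3600: (x - 5)²/144 - (y + 4)²/25 = 1
Hyperbola, center (5, -4), transverse axis horizontal; a² = 144, b² = 25.
c² = a² + b² = 144 + 25 = 169, so c = 13.
Foci lie on the horizontal axis through the center: (h ± c, k).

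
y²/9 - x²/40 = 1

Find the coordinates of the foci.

Center (0, 0). The positive term is the y-term, so the transverse axis is vertical; a² = 9, b² = 40.
c² = a² + b² = 9 + 40 = 49, so c = 7.
Foci lie on the vertical axis through the center: (h, k ± c).

(0, -7) and (0, 7)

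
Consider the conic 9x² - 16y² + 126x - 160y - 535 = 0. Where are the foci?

Collect terms: 9(x² + 14x) -16(y² + 10y) = 535
Complete the square in x and y: 9(x + 7)² -16(y + 5)² = 535 + 441 - 400 = 576
Divide by 576: (x + 7)²/64 - (y + 5)²/36 = 1
Hyperbola, center (-7, -5), transverse axis horizontal; a² = 64, b² = 36.
c² = a² + b² = 64 + 36 = 100, so c = 10.
Foci lie on the horizontal axis through the center: (h ± c, k).

(-17, -5) and (3, -5)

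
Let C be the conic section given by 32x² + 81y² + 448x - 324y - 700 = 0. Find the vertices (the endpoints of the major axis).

(-16, 2) and (2, 2)

32(x² + 14x) + 81(y² - 4y) = 700
32(x + 7)² + 81(y - 2)² = 700 + 1568 + 324 = 2592
Divide through by 2592 to get (x + 7)²/81 + (y - 2)²/32 = 1.
Ellipse, center (-7, 2), major axis horizontal; a² = 81, b² = 32.
a = 9. Vertices at (h ± a, k).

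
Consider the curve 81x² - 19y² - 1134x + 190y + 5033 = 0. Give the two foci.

(7, -5) and (7, 15)

81(x² - 14x) -19(y² - 10y) = -5033
Complete the square: 81(x - 7)² -19(y - 5)² = -5033 + 3969 - 475 = -1539
Divide through by -1539 to get (y - 5)²/81 - (x - 7)²/19 = 1.
Hyperbola, center (7, 5), transverse axis vertical; a² = 81, b² = 19.
c² = a² + b² = 81 + 19 = 100, so c = 10.
Foci lie on the vertical axis through the center: (h, k ± c).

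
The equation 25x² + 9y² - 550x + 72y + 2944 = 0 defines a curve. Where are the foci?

(11, -8) and (11, 0)

Group the x- and y-terms: 25(x² - 22x) + 9(y² + 8y) = -2944
25(x - 11)² + 9(y + 4)² = -2944 + 3025 + 144 = 225
Divide by 225: (x - 11)²/9 + (y + 4)²/25 = 1
Ellipse, center (11, -4), major axis vertical; a² = 25, b² = 9.
c² = a² - b² = 25 - 9 = 16, so c = 4.
Foci lie on the vertical axis through the center: (h, k ± c).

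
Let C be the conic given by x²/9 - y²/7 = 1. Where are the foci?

Center (0, 0). The positive term is the x-term, so the transverse axis is horizontal; a² = 9, b² = 7.
c² = a² + b² = 9 + 7 = 16, so c = 4.
Foci lie on the horizontal axis through the center: (h ± c, k).

(-4, 0) and (4, 0)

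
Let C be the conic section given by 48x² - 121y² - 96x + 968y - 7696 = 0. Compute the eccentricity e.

e = 13/11

48(x² - 2x) -121(y² - 8y) = 7696
Completing the square gives 48(x - 1)² -121(y - 4)² = 7696 + 48 - 1936 = 5808.
Divide by 5808: (x - 1)²/121 - (y - 4)²/48 = 1
Hyperbola, center (1, 4), transverse axis horizontal; a² = 121, b² = 48.
c² = a² + b² = 169, so c = 13.
e = c/a = 13/11.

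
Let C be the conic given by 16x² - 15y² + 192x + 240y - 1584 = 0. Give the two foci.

(-6 - √155, 8) and (-6 + √155, 8)

Group: 16(x² + 12x) -15(y² - 16y) = 1584
Complete the square in x and y: 16(x + 6)² -15(y - 8)² = 1584 + 576 - 960 = 1200
Divide through by 1200 to get (x + 6)²/75 - (y - 8)²/80 = 1.
Hyperbola, center (-6, 8), transverse axis horizontal; a² = 75, b² = 80.
c² = a² + b² = 75 + 80 = 155, so c = √155.
Foci lie on the horizontal axis through the center: (h ± c, k).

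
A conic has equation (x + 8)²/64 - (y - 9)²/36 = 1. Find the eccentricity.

e = 5/4

Center (-8, 9). The positive term is the x-term, so the transverse axis is horizontal; a² = 64, b² = 36.
c² = a² + b² = 100, so c = 10.
e = c/a = 10/8 = 5/4.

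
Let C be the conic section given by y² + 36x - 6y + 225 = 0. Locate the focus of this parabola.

Only y is squared. Complete the square in y: (y - 3)² = -36(x + 6).
Vertex (-6, 3); 4p = -36 so p = -9. Opens left.
Focus is p units from the vertex along the axis: (h + p, k).

(-15, 3)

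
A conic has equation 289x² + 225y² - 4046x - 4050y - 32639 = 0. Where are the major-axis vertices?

(7, -8) and (7, 26)

Collect terms: 289(x² - 14x) + 225(y² - 18y) = 32639
Complete the square in x and y: 289(x - 7)² + 225(y - 9)² = 32639 + 14161 + 18225 = 65025
Divide by 65025: (x - 7)²/225 + (y - 9)²/289 = 1
Ellipse, center (7, 9), major axis vertical; a² = 289, b² = 225.
a = 17. Vertices at (h, k ± a).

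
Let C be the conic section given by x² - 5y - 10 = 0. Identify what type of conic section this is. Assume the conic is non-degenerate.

No xy term. Coefficients of x² and y² are A = 1, C = 0.
Exactly one squared variable ⇒ parabola.

parabola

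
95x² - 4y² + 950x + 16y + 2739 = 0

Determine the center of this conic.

Group: 95(x² + 10x) -4(y² - 4y) = -2739
Completing the square gives 95(x + 5)² -4(y - 2)² = -2739 + 2375 - 16 = -380.
Divide by -380: (y - 2)²/95 - (x + 5)²/4 = 1
Hyperbola with center (-5, 2).

(-5, 2)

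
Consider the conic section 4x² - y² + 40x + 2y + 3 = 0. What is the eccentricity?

e = √5

4(x² + 10x) -(y² - 2y) = -3
Complete the square in x and y: 4(x + 5)² -(y - 1)² = -3 + 100 - 1 = 96
Dividing both sides by 96: (x + 5)²/24 - (y - 1)²/96 = 1
Hyperbola, center (-5, 1), transverse axis horizontal; a² = 24, b² = 96.
c² = a² + b² = 120, so c = 2√30.
e = c/a = 2√30/2√6 = √5.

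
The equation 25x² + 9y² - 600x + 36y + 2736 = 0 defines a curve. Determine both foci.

Group: 25(x² - 24x) + 9(y² + 4y) = -2736
25(x - 12)² + 9(y + 2)² = -2736 + 3600 + 36 = 900
Divide by 900: (x - 12)²/36 + (y + 2)²/100 = 1
Ellipse, center (12, -2), major axis vertical; a² = 100, b² = 36.
c² = a² - b² = 100 - 36 = 64, so c = 8.
Foci lie on the vertical axis through the center: (h, k ± c).

(12, -10) and (12, 6)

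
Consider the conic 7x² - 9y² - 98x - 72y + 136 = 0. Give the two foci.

Group the x- and y-terms: 7(x² - 14x) -9(y² + 8y) = -136
7(x - 7)² -9(y + 4)² = -136 + 343 - 144 = 63
Dividing both sides by 63: (x - 7)²/9 - (y + 4)²/7 = 1
Hyperbola, center (7, -4), transverse axis horizontal; a² = 9, b² = 7.
c² = a² + b² = 9 + 7 = 16, so c = 4.
Foci lie on the horizontal axis through the center: (h ± c, k).

(3, -4) and (11, -4)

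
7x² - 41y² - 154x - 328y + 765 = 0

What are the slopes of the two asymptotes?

√287/41 and -√287/41

7(x² - 22x) -41(y² + 8y) = -765
Complete the square in x and y: 7(x - 11)² -41(y + 4)² = -765 + 847 - 656 = -574
Divide by -574: (y + 4)²/14 - (x - 11)²/82 = 1
Hyperbola, center (11, -4), transverse axis vertical; a² = 14, b² = 82.
For a vertical hyperbola the asymptotes have slope ±a/b.
Here that is ±√14/√82 = ±√287/41.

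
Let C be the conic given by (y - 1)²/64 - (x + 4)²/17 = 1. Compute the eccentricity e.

Center (-4, 1). The positive term is the y-term, so the transverse axis is vertical; a² = 64, b² = 17.
c² = a² + b² = 81, so c = 9.
e = c/a = 9/8.

e = 9/8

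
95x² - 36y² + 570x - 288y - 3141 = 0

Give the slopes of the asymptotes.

√95/6 and -√95/6

Collect terms: 95(x² + 6x) -36(y² + 8y) = 3141
95(x + 3)² -36(y + 4)² = 3141 + 855 - 576 = 3420
Divide by 3420: (x + 3)²/36 - (y + 4)²/95 = 1
Hyperbola, center (-3, -4), transverse axis horizontal; a² = 36, b² = 95.
For a horizontal hyperbola the asymptotes have slope ±b/a.
Here that is ±√95/6.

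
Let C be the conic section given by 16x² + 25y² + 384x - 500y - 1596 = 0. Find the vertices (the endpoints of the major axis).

16(x² + 24x) + 25(y² - 20y) = 1596
16(x + 12)² + 25(y - 10)² = 1596 + 2304 + 2500 = 6400
Dividing both sides by 6400: (x + 12)²/400 + (y - 10)²/256 = 1
Ellipse, center (-12, 10), major axis horizontal; a² = 400, b² = 256.
a = 20. Vertices at (h ± a, k).

(-32, 10) and (8, 10)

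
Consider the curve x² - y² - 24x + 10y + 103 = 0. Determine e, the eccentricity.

e = √2

Collect terms: (x² - 24x) -(y² - 10y) = -103
Complete the square: (x - 12)² -(y - 5)² = -103 + 144 - 25 = 16
Divide by 16: (x - 12)²/16 - (y - 5)²/16 = 1
Hyperbola, center (12, 5), transverse axis horizontal; a² = 16, b² = 16.
c² = a² + b² = 32, so c = 4√2.
e = c/a = 4√2/4 = √2.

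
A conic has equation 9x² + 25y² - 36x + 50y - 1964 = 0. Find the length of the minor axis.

Collect terms: 9(x² - 4x) + 25(y² + 2y) = 1964
Complete the square: 9(x - 2)² + 25(y + 1)² = 1964 + 36 + 25 = 2025
Divide by 2025: (x - 2)²/225 + (y + 1)²/81 = 1
Ellipse, center (2, -1), major axis horizontal; a² = 225, b² = 81.
b² = 81 so b = 9; the minor axis has length 2b = 18.

18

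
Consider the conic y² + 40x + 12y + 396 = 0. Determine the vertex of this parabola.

(-9, -6)

Only y is squared. Complete the square in y: (y + 6)² = -40(x + 9).
Vertex (-9, -6); 4p = -40 so p = -10. Opens left.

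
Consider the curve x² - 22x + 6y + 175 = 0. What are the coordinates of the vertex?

(11, -9)

Only x is squared. Complete the square in x: (x - 11)² = -6(y + 9).
Vertex (11, -9); 4p = -6 so p = -3/2. Opens down.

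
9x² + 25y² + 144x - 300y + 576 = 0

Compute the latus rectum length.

36/5

Group the x- and y-terms: 9(x² + 16x) + 25(y² - 12y) = -576
9(x + 8)² + 25(y - 6)² = -576 + 576 + 900 = 900
Divide through by 900 to get (x + 8)²/100 + (y - 6)²/36 = 1.
Ellipse, center (-8, 6), major axis horizontal; a² = 100, b² = 36.
Latus rectum length = 2b²/a = 2·36/10 = 36/5.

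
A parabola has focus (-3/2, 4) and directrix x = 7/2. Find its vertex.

(1, 4)

The vertex is the midpoint between the focus and the directrix along the axis of symmetry.
Axis is horizontal (directrix is vertical). Vertex x-coordinate = (-3/2 + 7/2)/2 = 1; y-coordinate = 4.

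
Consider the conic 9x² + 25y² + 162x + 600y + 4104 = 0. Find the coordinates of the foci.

Collect terms: 9(x² + 18x) + 25(y² + 24y) = -4104
Complete the square: 9(x + 9)² + 25(y + 12)² = -4104 + 729 + 3600 = 225
Divide by 225: (x + 9)²/25 + (y + 12)²/9 = 1
Ellipse, center (-9, -12), major axis horizontal; a² = 25, b² = 9.
c² = a² - b² = 25 - 9 = 16, so c = 4.
Foci lie on the horizontal axis through the center: (h ± c, k).

(-13, -12) and (-5, -12)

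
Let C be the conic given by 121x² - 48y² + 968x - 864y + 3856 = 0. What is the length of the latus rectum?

96/11

Group: 121(x² + 8x) -48(y² + 18y) = -3856
Complete the square in x and y: 121(x + 4)² -48(y + 9)² = -3856 + 1936 - 3888 = -5808
Dividing both sides by -5808: (y + 9)²/121 - (x + 4)²/48 = 1
Hyperbola, center (-4, -9), transverse axis vertical; a² = 121, b² = 48.
Latus rectum length = 2b²/a = 2·48/11 = 96/11.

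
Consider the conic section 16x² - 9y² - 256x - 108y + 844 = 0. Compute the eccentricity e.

Group the x- and y-terms: 16(x² - 16x) -9(y² + 12y) = -844
Completing the square gives 16(x - 8)² -9(y + 6)² = -844 + 1024 - 324 = -144.
Divide through by -144 to get (y + 6)²/16 - (x - 8)²/9 = 1.
Hyperbola, center (8, -6), transverse axis vertical; a² = 16, b² = 9.
c² = a² + b² = 25, so c = 5.
e = c/a = 5/4.

e = 5/4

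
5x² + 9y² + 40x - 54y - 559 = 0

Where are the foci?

(-12, 3) and (4, 3)

Collect terms: 5(x² + 8x) + 9(y² - 6y) = 559
Completing the square gives 5(x + 4)² + 9(y - 3)² = 559 + 80 + 81 = 720.
Divide through by 720 to get (x + 4)²/144 + (y - 3)²/80 = 1.
Ellipse, center (-4, 3), major axis horizontal; a² = 144, b² = 80.
c² = a² - b² = 144 - 80 = 64, so c = 8.
Foci lie on the horizontal axis through the center: (h ± c, k).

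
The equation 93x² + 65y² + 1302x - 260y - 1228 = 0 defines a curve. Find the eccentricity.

Group: 93(x² + 14x) + 65(y² - 4y) = 1228
Complete the square: 93(x + 7)² + 65(y - 2)² = 1228 + 4557 + 260 = 6045
Divide through by 6045 to get (x + 7)²/65 + (y - 2)²/93 = 1.
Ellipse, center (-7, 2), major axis vertical; a² = 93, b² = 65.
c² = a² - b² = 28, so c = 2√7.
e = c/a = 2√7/√93 = 2√651/93.

e = 2√651/93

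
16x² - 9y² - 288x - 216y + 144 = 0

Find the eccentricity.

e = 5/4

16(x² - 18x) -9(y² + 24y) = -144
Complete the square in x and y: 16(x - 9)² -9(y + 12)² = -144 + 1296 - 1296 = -144
Divide through by -144 to get (y + 12)²/16 - (x - 9)²/9 = 1.
Hyperbola, center (9, -12), transverse axis vertical; a² = 16, b² = 9.
c² = a² + b² = 25, so c = 5.
e = c/a = 5/4.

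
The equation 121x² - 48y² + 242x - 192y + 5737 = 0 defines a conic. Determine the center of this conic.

Collect terms: 121(x² + 2x) -48(y² + 4y) = -5737
121(x + 1)² -48(y + 2)² = -5737 + 121 - 192 = -5808
Divide by -5808: (y + 2)²/121 - (x + 1)²/48 = 1
Hyperbola with center (-1, -2).

(-1, -2)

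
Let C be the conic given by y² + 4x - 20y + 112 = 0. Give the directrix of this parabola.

Only y is squared. Complete the square in y: (y - 10)² = -4(x + 3).
Vertex (-3, 10); 4p = -4 so p = -1. Opens left.
Directrix is the vertical line x = h − p = -3 − (-1) = -2.

x = -2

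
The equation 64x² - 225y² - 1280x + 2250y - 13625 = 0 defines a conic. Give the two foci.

Rearranging, 64(x² - 20x) -225(y² - 10y) = 13625.
Completing the square gives 64(x - 10)² -225(y - 5)² = 13625 + 6400 - 5625 = 14400.
Divide by 14400: (x - 10)²/225 - (y - 5)²/64 = 1
Hyperbola, center (10, 5), transverse axis horizontal; a² = 225, b² = 64.
c² = a² + b² = 225 + 64 = 289, so c = 17.
Foci lie on the horizontal axis through the center: (h ± c, k).

(-7, 5) and (27, 5)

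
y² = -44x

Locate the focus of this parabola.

(-11, 0)

Vertex (0, 0); 4p = -44 so p = -11. Opens left.
Focus is p units from the vertex along the axis: (h + p, k).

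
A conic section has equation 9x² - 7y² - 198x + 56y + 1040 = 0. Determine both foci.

(11, 0) and (11, 8)

Group: 9(x² - 22x) -7(y² - 8y) = -1040
9(x - 11)² -7(y - 4)² = -1040 + 1089 - 112 = -63
Divide through by -63 to get (y - 4)²/9 - (x - 11)²/7 = 1.
Hyperbola, center (11, 4), transverse axis vertical; a² = 9, b² = 7.
c² = a² + b² = 9 + 7 = 16, so c = 4.
Foci lie on the vertical axis through the center: (h, k ± c).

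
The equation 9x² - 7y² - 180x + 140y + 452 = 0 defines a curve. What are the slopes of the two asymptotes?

Rearranging, 9(x² - 20x) -7(y² - 20y) = -452.
9(x - 10)² -7(y - 10)² = -452 + 900 - 700 = -252
Dividing both sides by -252: (y - 10)²/36 - (x - 10)²/28 = 1
Hyperbola, center (10, 10), transverse axis vertical; a² = 36, b² = 28.
For a vertical hyperbola the asymptotes have slope ±a/b.
Here that is ±6/2√7 = ±3√7/7.

3√7/7 and -3√7/7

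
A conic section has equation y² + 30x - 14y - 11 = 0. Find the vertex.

(2, 7)

Only y is squared. Complete the square in y: (y - 7)² = -30(x - 2).
Vertex (2, 7); 4p = -30 so p = -15/2. Opens left.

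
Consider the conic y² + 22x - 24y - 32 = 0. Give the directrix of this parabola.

Only y is squared. Complete the square in y: (y - 12)² = -22(x - 8).
Vertex (8, 12); 4p = -22 so p = -11/2. Opens left.
Directrix is the vertical line x = h − p = 8 − (-11/2) = 27/2.

x = 27/2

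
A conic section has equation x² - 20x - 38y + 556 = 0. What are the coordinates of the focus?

Only x is squared. Complete the square in x: (x - 10)² = 38(y - 12).
Vertex (10, 12); 4p = 38 so p = 19/2. Opens up.
Focus is p units from the vertex along the axis: (h, k + p).

(10, 43/2)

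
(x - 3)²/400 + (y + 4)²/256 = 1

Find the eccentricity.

Center (3, -4). The larger denominator 400 sits under the x-term, so the major axis is horizontal; a² = 400, b² = 256.
c² = a² - b² = 144, so c = 12.
e = c/a = 12/20 = 3/5.

e = 3/5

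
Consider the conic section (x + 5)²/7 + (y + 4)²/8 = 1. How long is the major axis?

Center (-5, -4). The larger denominator 8 sits under the y-term, so the major axis is vertical; a² = 8, b² = 7.
a² = 8 so a = 2√2; the major axis has length 2a = 4√2.

4√2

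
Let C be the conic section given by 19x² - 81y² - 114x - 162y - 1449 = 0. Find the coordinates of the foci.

Group the x- and y-terms: 19(x² - 6x) -81(y² + 2y) = 1449
Complete the square: 19(x - 3)² -81(y + 1)² = 1449 + 171 - 81 = 1539
Divide through by 1539 to get (x - 3)²/81 - (y + 1)²/19 = 1.
Hyperbola, center (3, -1), transverse axis horizontal; a² = 81, b² = 19.
c² = a² + b² = 81 + 19 = 100, so c = 10.
Foci lie on the horizontal axis through the center: (h ± c, k).

(-7, -1) and (13, -1)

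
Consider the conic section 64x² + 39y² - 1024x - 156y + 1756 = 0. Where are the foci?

64(x² - 16x) + 39(y² - 4y) = -1756
Complete the square in x and y: 64(x - 8)² + 39(y - 2)² = -1756 + 4096 + 156 = 2496
Divide through by 2496 to get (x - 8)²/39 + (y - 2)²/64 = 1.
Ellipse, center (8, 2), major axis vertical; a² = 64, b² = 39.
c² = a² - b² = 64 - 39 = 25, so c = 5.
Foci lie on the vertical axis through the center: (h, k ± c).

(8, -3) and (8, 7)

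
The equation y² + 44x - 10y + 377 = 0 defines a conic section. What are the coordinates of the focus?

(-19, 5)

Only y is squared. Complete the square in y: (y - 5)² = -44(x + 8).
Vertex (-8, 5); 4p = -44 so p = -11. Opens left.
Focus is p units from the vertex along the axis: (h + p, k).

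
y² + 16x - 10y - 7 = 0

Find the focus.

(-2, 5)

Only y is squared. Complete the square in y: (y - 5)² = -16(x - 2).
Vertex (2, 5); 4p = -16 so p = -4. Opens left.
Focus is p units from the vertex along the axis: (h + p, k).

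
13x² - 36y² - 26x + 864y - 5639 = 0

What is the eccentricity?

Rearranging, 13(x² - 2x) -36(y² - 24y) = 5639.
Complete the square: 13(x - 1)² -36(y - 12)² = 5639 + 13 - 5184 = 468
Divide by 468: (x - 1)²/36 - (y - 12)²/13 = 1
Hyperbola, center (1, 12), transverse axis horizontal; a² = 36, b² = 13.
c² = a² + b² = 49, so c = 7.
e = c/a = 7/6.

e = 7/6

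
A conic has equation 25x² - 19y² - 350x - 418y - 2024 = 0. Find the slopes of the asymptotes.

25(x² - 14x) -19(y² + 22y) = 2024
Complete the square in x and y: 25(x - 7)² -19(y + 11)² = 2024 + 1225 - 2299 = 950
Divide by 950: (x - 7)²/38 - (y + 11)²/50 = 1
Hyperbola, center (7, -11), transverse axis horizontal; a² = 38, b² = 50.
For a horizontal hyperbola the asymptotes have slope ±b/a.
Here that is ±5√2/√38 = ±5√19/19.

5√19/19 and -5√19/19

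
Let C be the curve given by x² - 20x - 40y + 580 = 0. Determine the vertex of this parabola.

Only x is squared. Complete the square in x: (x - 10)² = 40(y - 12).
Vertex (10, 12); 4p = 40 so p = 10. Opens up.

(10, 12)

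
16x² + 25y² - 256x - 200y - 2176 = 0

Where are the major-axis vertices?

Rearranging, 16(x² - 16x) + 25(y² - 8y) = 2176.
Complete the square: 16(x - 8)² + 25(y - 4)² = 2176 + 1024 + 400 = 3600
Divide by 3600: (x - 8)²/225 + (y - 4)²/144 = 1
Ellipse, center (8, 4), major axis horizontal; a² = 225, b² = 144.
a = 15. Vertices at (h ± a, k).

(-7, 4) and (23, 4)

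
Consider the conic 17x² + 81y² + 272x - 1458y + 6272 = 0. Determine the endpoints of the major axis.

(-17, 9) and (1, 9)

Collect terms: 17(x² + 16x) + 81(y² - 18y) = -6272
Complete the square in x and y: 17(x + 8)² + 81(y - 9)² = -6272 + 1088 + 6561 = 1377
Dividing both sides by 1377: (x + 8)²/81 + (y - 9)²/17 = 1
Ellipse, center (-8, 9), major axis horizontal; a² = 81, b² = 17.
a = 9. Vertices at (h ± a, k).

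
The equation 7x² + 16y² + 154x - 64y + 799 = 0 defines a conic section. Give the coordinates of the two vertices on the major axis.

7(x² + 22x) + 16(y² - 4y) = -799
Completing the square gives 7(x + 11)² + 16(y - 2)² = -799 + 847 + 64 = 112.
Divide by 112: (x + 11)²/16 + (y - 2)²/7 = 1
Ellipse, center (-11, 2), major axis horizontal; a² = 16, b² = 7.
a = 4. Vertices at (h ± a, k).

(-15, 2) and (-7, 2)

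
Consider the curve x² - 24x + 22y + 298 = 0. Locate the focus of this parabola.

Only x is squared. Complete the square in x: (x - 12)² = -22(y + 7).
Vertex (12, -7); 4p = -22 so p = -11/2. Opens down.
Focus is p units from the vertex along the axis: (h, k + p).

(12, -25/2)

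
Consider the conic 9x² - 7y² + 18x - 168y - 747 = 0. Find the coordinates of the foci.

(-1, -20) and (-1, -4)

9(x² + 2x) -7(y² + 24y) = 747
9(x + 1)² -7(y + 12)² = 747 + 9 - 1008 = -252
Dividing both sides by -252: (y + 12)²/36 - (x + 1)²/28 = 1
Hyperbola, center (-1, -12), transverse axis vertical; a² = 36, b² = 28.
c² = a² + b² = 36 + 28 = 64, so c = 8.
Foci lie on the vertical axis through the center: (h, k ± c).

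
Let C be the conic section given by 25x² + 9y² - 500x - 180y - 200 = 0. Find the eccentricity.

Rearranging, 25(x² - 20x) + 9(y² - 20y) = 200.
Complete the square: 25(x - 10)² + 9(y - 10)² = 200 + 2500 + 900 = 3600
Divide by 3600: (x - 10)²/144 + (y - 10)²/400 = 1
Ellipse, center (10, 10), major axis vertical; a² = 400, b² = 144.
c² = a² - b² = 256, so c = 16.
e = c/a = 16/20 = 4/5.

e = 4/5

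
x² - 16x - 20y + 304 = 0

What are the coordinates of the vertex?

(8, 12)

Only x is squared. Complete the square in x: (x - 8)² = 20(y - 12).
Vertex (8, 12); 4p = 20 so p = 5. Opens up.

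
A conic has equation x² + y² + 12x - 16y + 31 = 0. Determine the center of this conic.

(-6, 8)

Group: (x² + 12x) + (y² - 16y) = -31
Complete the square: (x + 6)² + (y - 8)² = -31 + 36 + 64 = 69
So (x + 6)² + (y - 8)² = 69.
Circle centered at (-6, 8) with r² = 69.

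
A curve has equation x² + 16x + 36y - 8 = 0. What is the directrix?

Only x is squared. Complete the square in x: (x + 8)² = -36(y - 2).
Vertex (-8, 2); 4p = -36 so p = -9. Opens down.
Directrix is the horizontal line y = k − p = 2 − (-9) = 11.

y = 11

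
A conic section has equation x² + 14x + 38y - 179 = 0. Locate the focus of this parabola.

Only x is squared. Complete the square in x: (x + 7)² = -38(y - 6).
Vertex (-7, 6); 4p = -38 so p = -19/2. Opens down.
Focus is p units from the vertex along the axis: (h, k + p).

(-7, -7/2)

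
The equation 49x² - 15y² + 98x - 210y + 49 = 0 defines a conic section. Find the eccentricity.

Group the x- and y-terms: 49(x² + 2x) -15(y² + 14y) = -49
Complete the square: 49(x + 1)² -15(y + 7)² = -49 + 49 - 735 = -735
Divide by -735: (y + 7)²/49 - (x + 1)²/15 = 1
Hyperbola, center (-1, -7), transverse axis vertical; a² = 49, b² = 15.
c² = a² + b² = 64, so c = 8.
e = c/a = 8/7.

e = 8/7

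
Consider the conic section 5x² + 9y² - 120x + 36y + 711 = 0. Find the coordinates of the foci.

Collect terms: 5(x² - 24x) + 9(y² + 4y) = -711
Complete the square in x and y: 5(x - 12)² + 9(y + 2)² = -711 + 720 + 36 = 45
Divide by 45: (x - 12)²/9 + (y + 2)²/5 = 1
Ellipse, center (12, -2), major axis horizontal; a² = 9, b² = 5.
c² = a² - b² = 9 - 5 = 4, so c = 2.
Foci lie on the horizontal axis through the center: (h ± c, k).

(10, -2) and (14, -2)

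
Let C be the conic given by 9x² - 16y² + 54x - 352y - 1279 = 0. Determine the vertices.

Rearranging, 9(x² + 6x) -16(y² + 22y) = 1279.
Completing the square gives 9(x + 3)² -16(y + 11)² = 1279 + 81 - 1936 = -576.
Dividing both sides by -576: (y + 11)²/36 - (x + 3)²/64 = 1
Hyperbola, center (-3, -11), transverse axis vertical; a² = 36, b² = 64.
a = 6. Vertices at (h, k ± a).

(-3, -17) and (-3, -5)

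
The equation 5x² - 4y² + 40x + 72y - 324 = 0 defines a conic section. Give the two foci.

(-10, 9) and (2, 9)

5(x² + 8x) -4(y² - 18y) = 324
Complete the square in x and y: 5(x + 4)² -4(y - 9)² = 324 + 80 - 324 = 80
Dividing both sides by 80: (x + 4)²/16 - (y - 9)²/20 = 1
Hyperbola, center (-4, 9), transverse axis horizontal; a² = 16, b² = 20.
c² = a² + b² = 16 + 20 = 36, so c = 6.
Foci lie on the horizontal axis through the center: (h ± c, k).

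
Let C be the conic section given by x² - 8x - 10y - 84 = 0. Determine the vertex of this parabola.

(4, -10)

Only x is squared. Complete the square in x: (x - 4)² = 10(y + 10).
Vertex (4, -10); 4p = 10 so p = 5/2. Opens up.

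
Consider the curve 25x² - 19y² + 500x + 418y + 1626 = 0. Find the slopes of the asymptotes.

5√19/19 and -5√19/19

25(x² + 20x) -19(y² - 22y) = -1626
Complete the square in x and y: 25(x + 10)² -19(y - 11)² = -1626 + 2500 - 2299 = -1425
Divide by -1425: (y - 11)²/75 - (x + 10)²/57 = 1
Hyperbola, center (-10, 11), transverse axis vertical; a² = 75, b² = 57.
For a vertical hyperbola the asymptotes have slope ±a/b.
Here that is ±5√3/√57 = ±5√19/19.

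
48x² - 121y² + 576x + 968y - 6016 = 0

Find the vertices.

(-17, 4) and (5, 4)

48(x² + 12x) -121(y² - 8y) = 6016
Complete the square in x and y: 48(x + 6)² -121(y - 4)² = 6016 + 1728 - 1936 = 5808
Divide by 5808: (x + 6)²/121 - (y - 4)²/48 = 1
Hyperbola, center (-6, 4), transverse axis horizontal; a² = 121, b² = 48.
a = 11. Vertices at (h ± a, k).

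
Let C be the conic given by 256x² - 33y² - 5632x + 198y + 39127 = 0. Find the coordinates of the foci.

(11, -14) and (11, 20)

Group the x- and y-terms: 256(x² - 22x) -33(y² - 6y) = -39127
Complete the square: 256(x - 11)² -33(y - 3)² = -39127 + 30976 - 297 = -8448
Dividing both sides by -8448: (y - 3)²/256 - (x - 11)²/33 = 1
Hyperbola, center (11, 3), transverse axis vertical; a² = 256, b² = 33.
c² = a² + b² = 256 + 33 = 289, so c = 17.
Foci lie on the vertical axis through the center: (h, k ± c).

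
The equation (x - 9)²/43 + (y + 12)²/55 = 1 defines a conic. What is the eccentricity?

e = 2√165/55

Center (9, -12). The larger denominator 55 sits under the y-term, so the major axis is vertical; a² = 55, b² = 43.
c² = a² - b² = 12, so c = 2√3.
e = c/a = 2√3/√55 = 2√165/55.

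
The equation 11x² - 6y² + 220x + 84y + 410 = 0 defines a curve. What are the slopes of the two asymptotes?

Collect terms: 11(x² + 20x) -6(y² - 14y) = -410
11(x + 10)² -6(y - 7)² = -410 + 1100 - 294 = 396
Divide through by 396 to get (x + 10)²/36 - (y - 7)²/66 = 1.
Hyperbola, center (-10, 7), transverse axis horizontal; a² = 36, b² = 66.
For a horizontal hyperbola the asymptotes have slope ±b/a.
Here that is ±√66/6.

√66/6 and -√66/6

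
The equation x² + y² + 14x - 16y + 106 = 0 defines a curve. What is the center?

(x² + 14x) + (y² - 16y) = -106
Complete the square in x and y: (x + 7)² + (y - 8)² = -106 + 49 + 64 = 7
So (x + 7)² + (y - 8)² = 7.
Circle centered at (-7, 8) with r² = 7.

(-7, 8)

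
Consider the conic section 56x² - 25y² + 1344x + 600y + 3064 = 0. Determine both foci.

Group the x- and y-terms: 56(x² + 24x) -25(y² - 24y) = -3064
Complete the square in x and y: 56(x + 12)² -25(y - 12)² = -3064 + 8064 - 3600 = 1400
Dividing both sides by 1400: (x + 12)²/25 - (y - 12)²/56 = 1
Hyperbola, center (-12, 12), transverse axis horizontal; a² = 25, b² = 56.
c² = a² + b² = 25 + 56 = 81, so c = 9.
Foci lie on the horizontal axis through the center: (h ± c, k).

(-21, 12) and (-3, 12)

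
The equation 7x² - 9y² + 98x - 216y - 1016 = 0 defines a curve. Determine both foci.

(-11, -12) and (-3, -12)

Group the x- and y-terms: 7(x² + 14x) -9(y² + 24y) = 1016
Complete the square: 7(x + 7)² -9(y + 12)² = 1016 + 343 - 1296 = 63
Dividing both sides by 63: (x + 7)²/9 - (y + 12)²/7 = 1
Hyperbola, center (-7, -12), transverse axis horizontal; a² = 9, b² = 7.
c² = a² + b² = 9 + 7 = 16, so c = 4.
Foci lie on the horizontal axis through the center: (h ± c, k).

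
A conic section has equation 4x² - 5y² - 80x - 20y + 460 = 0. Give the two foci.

4(x² - 20x) -5(y² + 4y) = -460
4(x - 10)² -5(y + 2)² = -460 + 400 - 20 = -80
Divide through by -80 to get (y + 2)²/16 - (x - 10)²/20 = 1.
Hyperbola, center (10, -2), transverse axis vertical; a² = 16, b² = 20.
c² = a² + b² = 16 + 20 = 36, so c = 6.
Foci lie on the vertical axis through the center: (h, k ± c).

(10, -8) and (10, 4)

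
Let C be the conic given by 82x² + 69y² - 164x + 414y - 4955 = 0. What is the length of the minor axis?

2√69

82(x² - 2x) + 69(y² + 6y) = 4955
Complete the square: 82(x - 1)² + 69(y + 3)² = 4955 + 82 + 621 = 5658
Dividing both sides by 5658: (x - 1)²/69 + (y + 3)²/82 = 1
Ellipse, center (1, -3), major axis vertical; a² = 82, b² = 69.
b² = 69 so b = √69; the minor axis has length 2b = 2√69.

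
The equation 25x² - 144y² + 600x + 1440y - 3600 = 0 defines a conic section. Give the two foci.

Group: 25(x² + 24x) -144(y² - 10y) = 3600
Complete the square: 25(x + 12)² -144(y - 5)² = 3600 + 3600 - 3600 = 3600
Divide through by 3600 to get (x + 12)²/144 - (y - 5)²/25 = 1.
Hyperbola, center (-12, 5), transverse axis horizontal; a² = 144, b² = 25.
c² = a² + b² = 144 + 25 = 169, so c = 13.
Foci lie on the horizontal axis through the center: (h ± c, k).

(-25, 5) and (1, 5)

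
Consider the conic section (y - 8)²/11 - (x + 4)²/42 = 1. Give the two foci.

Center (-4, 8). The positive term is the y-term, so the transverse axis is vertical; a² = 11, b² = 42.
c² = a² + b² = 11 + 42 = 53, so c = √53.
Foci lie on the vertical axis through the center: (h, k ± c).

(-4, 8 - √53) and (-4, 8 + √53)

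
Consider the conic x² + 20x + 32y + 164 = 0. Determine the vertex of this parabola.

(-10, -2)

Only x is squared. Complete the square in x: (x + 10)² = -32(y + 2).
Vertex (-10, -2); 4p = -32 so p = -8. Opens down.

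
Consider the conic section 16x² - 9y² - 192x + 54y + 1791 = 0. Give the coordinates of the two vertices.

Group: 16(x² - 12x) -9(y² - 6y) = -1791
Completing the square gives 16(x - 6)² -9(y - 3)² = -1791 + 576 - 81 = -1296.
Dividing both sides by -1296: (y - 3)²/144 - (x - 6)²/81 = 1
Hyperbola, center (6, 3), transverse axis vertical; a² = 144, b² = 81.
a = 12. Vertices at (h, k ± a).

(6, -9) and (6, 15)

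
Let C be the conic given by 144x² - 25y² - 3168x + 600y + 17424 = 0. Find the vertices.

Group: 144(x² - 22x) -25(y² - 24y) = -17424
Completing the square gives 144(x - 11)² -25(y - 12)² = -17424 + 17424 - 3600 = -3600.
Dividing both sides by -3600: (y - 12)²/144 - (x - 11)²/25 = 1
Hyperbola, center (11, 12), transverse axis vertical; a² = 144, b² = 25.
a = 12. Vertices at (h, k ± a).

(11, 0) and (11, 24)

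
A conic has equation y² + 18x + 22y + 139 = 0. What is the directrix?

Only y is squared. Complete the square in y: (y + 11)² = -18(x + 1).
Vertex (-1, -11); 4p = -18 so p = -9/2. Opens left.
Directrix is the vertical line x = h − p = -1 − (-9/2) = 7/2.

x = 7/2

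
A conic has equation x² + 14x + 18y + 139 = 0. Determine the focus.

Only x is squared. Complete the square in x: (x + 7)² = -18(y + 5).
Vertex (-7, -5); 4p = -18 so p = -9/2. Opens down.
Focus is p units from the vertex along the axis: (h, k + p).

(-7, -19/2)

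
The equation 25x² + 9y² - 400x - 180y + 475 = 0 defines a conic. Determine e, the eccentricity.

e = 4/5

25(x² - 16x) + 9(y² - 20y) = -475
25(x - 8)² + 9(y - 10)² = -475 + 1600 + 900 = 2025
Divide through by 2025 to get (x - 8)²/81 + (y - 10)²/225 = 1.
Ellipse, center (8, 10), major axis vertical; a² = 225, b² = 81.
c² = a² - b² = 144, so c = 12.
e = c/a = 12/15 = 4/5.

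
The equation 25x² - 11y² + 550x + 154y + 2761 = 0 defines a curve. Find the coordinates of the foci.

Rearranging, 25(x² + 22x) -11(y² - 14y) = -2761.
Completing the square gives 25(x + 11)² -11(y - 7)² = -2761 + 3025 - 539 = -275.
Divide by -275: (y - 7)²/25 - (x + 11)²/11 = 1
Hyperbola, center (-11, 7), transverse axis vertical; a² = 25, b² = 11.
c² = a² + b² = 25 + 11 = 36, so c = 6.
Foci lie on the vertical axis through the center: (h, k ± c).

(-11, 1) and (-11, 13)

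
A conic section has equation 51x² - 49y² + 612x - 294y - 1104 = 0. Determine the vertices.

(-13, -3) and (1, -3)

Group: 51(x² + 12x) -49(y² + 6y) = 1104
51(x + 6)² -49(y + 3)² = 1104 + 1836 - 441 = 2499
Divide by 2499: (x + 6)²/49 - (y + 3)²/51 = 1
Hyperbola, center (-6, -3), transverse axis horizontal; a² = 49, b² = 51.
a = 7. Vertices at (h ± a, k).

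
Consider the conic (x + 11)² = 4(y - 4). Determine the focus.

(-11, 5)

Vertex (-11, 4); 4p = 4 so p = 1. Opens up.
Focus is p units from the vertex along the axis: (h, k + p).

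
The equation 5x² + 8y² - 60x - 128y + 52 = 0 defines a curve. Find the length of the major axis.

16√2

Group: 5(x² - 12x) + 8(y² - 16y) = -52
5(x - 6)² + 8(y - 8)² = -52 + 180 + 512 = 640
Divide through by 640 to get (x - 6)²/128 + (y - 8)²/80 = 1.
Ellipse, center (6, 8), major axis horizontal; a² = 128, b² = 80.
a² = 128 so a = 8√2; the major axis has length 2a = 16√2.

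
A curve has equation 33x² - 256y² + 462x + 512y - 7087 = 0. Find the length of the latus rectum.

33(x² + 14x) -256(y² - 2y) = 7087
Completing the square gives 33(x + 7)² -256(y - 1)² = 7087 + 1617 - 256 = 8448.
Divide by 8448: (x + 7)²/256 - (y - 1)²/33 = 1
Hyperbola, center (-7, 1), transverse axis horizontal; a² = 256, b² = 33.
Latus rectum length = 2b²/a = 2·33/16 = 33/8.

33/8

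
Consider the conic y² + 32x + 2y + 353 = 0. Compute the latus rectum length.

32

Only y is squared. Complete the square in y: (y + 1)² = -32(x + 11).
Vertex (-11, -1); 4p = -32 so p = -8. Opens left.
Latus rectum length = |4p| = 32.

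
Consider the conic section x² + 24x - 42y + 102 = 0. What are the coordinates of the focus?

Only x is squared. Complete the square in x: (x + 12)² = 42(y + 1).
Vertex (-12, -1); 4p = 42 so p = 21/2. Opens up.
Focus is p units from the vertex along the axis: (h, k + p).

(-12, 19/2)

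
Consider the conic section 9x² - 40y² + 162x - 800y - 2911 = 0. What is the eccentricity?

9(x² + 18x) -40(y² + 20y) = 2911
Complete the square: 9(x + 9)² -40(y + 10)² = 2911 + 729 - 4000 = -360
Divide by -360: (y + 10)²/9 - (x + 9)²/40 = 1
Hyperbola, center (-9, -10), transverse axis vertical; a² = 9, b² = 40.
c² = a² + b² = 49, so c = 7.
e = c/a = 7/3.

e = 7/3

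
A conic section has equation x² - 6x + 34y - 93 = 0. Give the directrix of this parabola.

y = 23/2

Only x is squared. Complete the square in x: (x - 3)² = -34(y - 3).
Vertex (3, 3); 4p = -34 so p = -17/2. Opens down.
Directrix is the horizontal line y = k − p = 3 − (-17/2) = 23/2.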